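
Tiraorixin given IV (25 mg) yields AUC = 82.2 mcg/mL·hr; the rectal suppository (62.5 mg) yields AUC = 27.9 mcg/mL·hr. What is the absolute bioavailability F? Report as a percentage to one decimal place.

F = (AUC_ev / D_ev) / (AUC_iv / D_iv)
  = (27.9/62.5) / (82.2/25)
  = 0.4464 / 3.288 = 0.1358
  = 13.58%

F = 13.6%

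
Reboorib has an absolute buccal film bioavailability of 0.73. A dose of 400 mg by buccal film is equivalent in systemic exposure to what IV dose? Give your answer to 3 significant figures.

Systemic exposure from an extravascular dose = F × D_ev, so the equivalent IV dose is F × D_ev.
D_iv = F × D_ev = 0.73 × 400 = 292 mg

D_iv = 292 mg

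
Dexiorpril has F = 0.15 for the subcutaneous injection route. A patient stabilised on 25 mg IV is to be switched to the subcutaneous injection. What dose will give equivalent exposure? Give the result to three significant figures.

D_subcutaneous = 167 mg

For equal systemic exposure: F × D_ev = D_iv
D_ev = D_iv / F = 25 / 0.15 = 166.667 mg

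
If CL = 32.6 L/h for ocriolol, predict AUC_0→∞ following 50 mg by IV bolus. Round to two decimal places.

AUC = 1.53 mg/L·h

AUC_0→∞ = Dose_iv / CL
        = 50 / 32.6 = 1.53374 mg/L·h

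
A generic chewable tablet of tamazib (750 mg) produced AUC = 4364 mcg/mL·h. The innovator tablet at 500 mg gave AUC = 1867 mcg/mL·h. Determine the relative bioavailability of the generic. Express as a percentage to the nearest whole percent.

F_rel = (AUC_test/D_test) / (AUC_ref/D_ref)
      = (4364/750) / (1867/500)
      = 5.81867 / 3.734 = 1.5583 = 155.83%

F_rel = 156%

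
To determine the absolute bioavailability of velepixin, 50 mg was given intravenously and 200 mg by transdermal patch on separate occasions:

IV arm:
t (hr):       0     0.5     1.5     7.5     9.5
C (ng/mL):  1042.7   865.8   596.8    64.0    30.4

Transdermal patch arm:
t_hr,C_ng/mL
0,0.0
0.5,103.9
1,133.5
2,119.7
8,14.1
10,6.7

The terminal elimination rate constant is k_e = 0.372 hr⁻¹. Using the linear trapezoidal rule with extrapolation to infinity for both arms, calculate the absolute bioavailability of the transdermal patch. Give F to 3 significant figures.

F = 0.0484

Trapezoidal AUC_0→9.5 (IV):
  [0→0.5]: (1042.7+865.8)/2 × 0.5 = 477.125
  [0.5→1.5]: (865.8+596.8)/2 × 1 = 731.3
  [1.5→7.5]: (596.8+64.0)/2 × 6 = 1982.4
  [7.5→9.5]: (64.0+30.4)/2 × 2 = 94.4
  Sum = 3285.225 ng/mL·hr
IV tail: 30.4/0.372 = 81.720; AUC_iv,0→∞ = 3285.225 + 81.720 = 3366.945 ng/mL·hr
Trapezoidal AUC_0→10 (transdermal patch):
  [0→0.5]: (0.0+103.9)/2 × 0.5 = 25.975
  [0.5→1]: (103.9+133.5)/2 × 0.5 = 59.35
  [1→2]: (133.5+119.7)/2 × 1 = 126.6
  [2→8]: (119.7+14.1)/2 × 6 = 401.4
  [8→10]: (14.1+6.7)/2 × 2 = 20.8
  Sum = 634.125 ng/mL·hr
transdermal patch tail: 6.7/0.372 = 18.011; AUC_ev,0→∞ = 634.125 + 18.011 = 652.136 ng/mL·hr
F = (AUC_ev/D_ev)/(AUC_iv/D_iv) = (652.136/200)/(3366.945/50) = 3.26068/67.3389 = 0.0484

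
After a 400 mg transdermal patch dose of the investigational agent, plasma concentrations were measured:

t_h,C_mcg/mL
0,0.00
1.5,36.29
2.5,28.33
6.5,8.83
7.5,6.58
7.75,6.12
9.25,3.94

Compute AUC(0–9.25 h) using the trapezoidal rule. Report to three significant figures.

AUC = 151 mcg/mL·h

Trapezoidal AUC_0→9.25:
  [0→1.5]: (0.00+36.29)/2 × 1.5 = 27.2175
  [1.5→2.5]: (36.29+28.33)/2 × 1 = 32.31
  [2.5→6.5]: (28.33+8.83)/2 × 4 = 74.32
  [6.5→7.5]: (8.83+6.58)/2 × 1 = 7.705
  [7.5→7.75]: (6.58+6.12)/2 × 0.25 = 1.5875
  [7.75→9.25]: (6.12+3.94)/2 × 1.5 = 7.545
  Sum = 150.685 mcg/mL·h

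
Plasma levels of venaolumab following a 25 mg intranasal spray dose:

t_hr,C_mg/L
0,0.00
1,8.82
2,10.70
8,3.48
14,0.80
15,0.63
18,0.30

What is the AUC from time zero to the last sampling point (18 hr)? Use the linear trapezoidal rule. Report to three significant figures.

Trapezoidal AUC_0→18:
  [0→1]: (0.00+8.82)/2 × 1 = 4.41
  [1→2]: (8.82+10.70)/2 × 1 = 9.76
  [2→8]: (10.70+3.48)/2 × 6 = 42.54
  [8→14]: (3.48+0.80)/2 × 6 = 12.84
  [14→15]: (0.80+0.63)/2 × 1 = 0.715
  [15→18]: (0.63+0.30)/2 × 3 = 1.395
  Sum = 71.66 mg/L·hr

AUC = 71.7 mg/L·hr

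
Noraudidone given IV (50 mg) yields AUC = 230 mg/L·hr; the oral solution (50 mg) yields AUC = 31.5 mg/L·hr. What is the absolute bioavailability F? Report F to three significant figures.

F = (AUC_ev / D_ev) / (AUC_iv / D_iv)
  = (31.5/50) / (230/50)
  = 0.63 / 4.6 = 0.1370

F = 0.137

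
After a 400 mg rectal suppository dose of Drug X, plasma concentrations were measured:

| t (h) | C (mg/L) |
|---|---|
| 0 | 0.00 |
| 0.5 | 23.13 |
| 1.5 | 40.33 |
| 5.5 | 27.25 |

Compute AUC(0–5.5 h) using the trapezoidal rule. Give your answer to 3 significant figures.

AUC = 173 mg/L·h

Trapezoidal AUC_0→5.5:
  [0→0.5]: (0.00+23.13)/2 × 0.5 = 5.7825
  [0.5→1.5]: (23.13+40.33)/2 × 1 = 31.73
  [1.5→5.5]: (40.33+27.25)/2 × 4 = 135.16
  Sum = 172.6725 mg/L·h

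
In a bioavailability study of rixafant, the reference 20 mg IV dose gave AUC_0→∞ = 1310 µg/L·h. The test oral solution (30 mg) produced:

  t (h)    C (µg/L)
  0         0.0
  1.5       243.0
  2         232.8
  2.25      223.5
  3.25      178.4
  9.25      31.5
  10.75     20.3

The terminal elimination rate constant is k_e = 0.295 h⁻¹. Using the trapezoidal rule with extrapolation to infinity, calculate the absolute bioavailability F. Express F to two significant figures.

F = 0.66

Trapezoidal AUC_0→10.75 (oral solution):
  [0→1.5]: (0.0+243.0)/2 × 1.5 = 182.25
  [1.5→2]: (243.0+232.8)/2 × 0.5 = 118.95
  [2→2.25]: (232.8+223.5)/2 × 0.25 = 57.0375
  [2.25→3.25]: (223.5+178.4)/2 × 1 = 200.95
  [3.25→9.25]: (178.4+31.5)/2 × 6 = 629.7
  [9.25→10.75]: (31.5+20.3)/2 × 1.5 = 38.85
  Sum = 1227.7375 µg/L·h
Tail: C_last/k_e = 20.3/0.295 = 68.814
AUC_0→∞ (oral solution) = 1227.7375 + 68.814 = 1296.5515 µg/L·h
F = (AUC_ev/D_ev)/(AUC_iv/D_iv) = (1296.5515/30)/(1310/20) = 43.2184/65.5 = 0.6598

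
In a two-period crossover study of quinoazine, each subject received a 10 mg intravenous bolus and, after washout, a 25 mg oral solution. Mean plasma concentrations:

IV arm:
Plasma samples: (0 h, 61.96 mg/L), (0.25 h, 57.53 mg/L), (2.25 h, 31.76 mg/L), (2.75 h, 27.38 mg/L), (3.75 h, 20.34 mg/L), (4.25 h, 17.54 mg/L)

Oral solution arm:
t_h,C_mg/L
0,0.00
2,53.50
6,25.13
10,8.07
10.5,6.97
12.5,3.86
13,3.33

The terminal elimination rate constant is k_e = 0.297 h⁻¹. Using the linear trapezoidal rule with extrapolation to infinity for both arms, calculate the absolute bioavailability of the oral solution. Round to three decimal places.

Trapezoidal AUC_0→4.25 (IV):
  [0→0.25]: (61.96+57.53)/2 × 0.25 = 14.93625
  [0.25→2.25]: (57.53+31.76)/2 × 2 = 89.29
  [2.25→2.75]: (31.76+27.38)/2 × 0.5 = 14.785
  [2.75→3.75]: (27.38+20.34)/2 × 1 = 23.86
  [3.75→4.25]: (20.34+17.54)/2 × 0.5 = 9.47
  Sum = 152.34125 mg/L·h
IV tail: 17.54/0.297 = 59.057; AUC_iv,0→∞ = 152.34125 + 59.057 = 211.39825 mg/L·h
Trapezoidal AUC_0→13 (oral solution):
  [0→2]: (0.00+53.50)/2 × 2 = 53.5
  [2→6]: (53.50+25.13)/2 × 4 = 157.26
  [6→10]: (25.13+8.07)/2 × 4 = 66.4
  [10→10.5]: (8.07+6.97)/2 × 0.5 = 3.76
  [10.5→12.5]: (6.97+3.86)/2 × 2 = 10.83
  [12.5→13]: (3.86+3.33)/2 × 0.5 = 1.7975
  Sum = 293.5475 mg/L·h
oral solution tail: 3.33/0.297 = 11.212; AUC_ev,0→∞ = 293.5475 + 11.212 = 304.7595 mg/L·h
F = (AUC_ev/D_ev)/(AUC_iv/D_iv) = (304.7595/25)/(211.39825/10) = 12.19038/21.139825 = 0.5767

F = 0.577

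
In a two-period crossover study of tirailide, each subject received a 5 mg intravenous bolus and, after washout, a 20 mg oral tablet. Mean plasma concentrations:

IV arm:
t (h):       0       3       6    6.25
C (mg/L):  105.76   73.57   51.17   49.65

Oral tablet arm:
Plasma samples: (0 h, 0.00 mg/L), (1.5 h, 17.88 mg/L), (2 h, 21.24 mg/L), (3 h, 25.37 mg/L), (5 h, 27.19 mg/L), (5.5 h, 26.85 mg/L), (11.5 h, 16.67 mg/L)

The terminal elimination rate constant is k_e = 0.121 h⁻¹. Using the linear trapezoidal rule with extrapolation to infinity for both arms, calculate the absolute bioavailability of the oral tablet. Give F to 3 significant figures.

Trapezoidal AUC_0→6.25 (IV):
  [0→3]: (105.76+73.57)/2 × 3 = 268.995
  [3→6]: (73.57+51.17)/2 × 3 = 187.11
  [6→6.25]: (51.17+49.65)/2 × 0.25 = 12.6025
  Sum = 468.7075 mg/L·h
IV tail: 49.65/0.121 = 410.331; AUC_iv,0→∞ = 468.7075 + 410.331 = 879.0385 mg/L·h
Trapezoidal AUC_0→11.5 (oral tablet):
  [0→1.5]: (0.00+17.88)/2 × 1.5 = 13.41
  [1.5→2]: (17.88+21.24)/2 × 0.5 = 9.78
  [2→3]: (21.24+25.37)/2 × 1 = 23.305
  [3→5]: (25.37+27.19)/2 × 2 = 52.56
  [5→5.5]: (27.19+26.85)/2 × 0.5 = 13.51
  [5.5→11.5]: (26.85+16.67)/2 × 6 = 130.56
  Sum = 243.125 mg/L·h
oral tablet tail: 16.67/0.121 = 137.769; AUC_ev,0→∞ = 243.125 + 137.769 = 380.894 mg/L·h
F = (AUC_ev/D_ev)/(AUC_iv/D_iv) = (380.894/20)/(879.0385/5) = 19.0447/175.8077 = 0.1083

F = 0.108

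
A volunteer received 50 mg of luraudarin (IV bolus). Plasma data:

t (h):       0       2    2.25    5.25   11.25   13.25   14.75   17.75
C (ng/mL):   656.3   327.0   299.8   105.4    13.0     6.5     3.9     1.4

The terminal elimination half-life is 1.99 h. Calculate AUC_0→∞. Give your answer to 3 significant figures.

AUC = 2060 ng/mL·h

Trapezoidal AUC_0→17.75:
  [0→2]: (656.3+327.0)/2 × 2 = 983.3
  [2→2.25]: (327.0+299.8)/2 × 0.25 = 78.35
  [2.25→5.25]: (299.8+105.4)/2 × 3 = 607.8
  [5.25→11.25]: (105.4+13.0)/2 × 6 = 355.2
  [11.25→13.25]: (13.0+6.5)/2 × 2 = 19.5
  [13.25→14.75]: (6.5+3.9)/2 × 1.5 = 7.8
  [14.75→17.75]: (3.9+1.4)/2 × 3 = 7.95
  Sum = 2059.9 ng/mL·h
k_e = ln2 / t½ = 0.693147 / 1.99 = 0.3483 h^-1
Extrapolated tail: C_last / k_e = 1.4 / 0.3483 = 4.020
AUC_0→∞ = 2059.9 + 4.020 = 2063.92 ng/mL·h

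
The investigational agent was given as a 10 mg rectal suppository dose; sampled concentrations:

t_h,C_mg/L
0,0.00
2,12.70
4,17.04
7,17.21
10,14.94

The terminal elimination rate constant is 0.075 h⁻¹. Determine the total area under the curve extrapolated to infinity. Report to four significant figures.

Trapezoidal AUC_0→10:
  [0→2]: (0.00+12.70)/2 × 2 = 12.7
  [2→4]: (12.70+17.04)/2 × 2 = 29.74
  [4→7]: (17.04+17.21)/2 × 3 = 51.375
  [7→10]: (17.21+14.94)/2 × 3 = 48.225
  Sum = 142.04 mg/L·h
Extrapolated tail: C_last / k_e = 14.94 / 0.075 = 199.200
AUC_0→∞ = 142.04 + 199.200 = 341.24 mg/L·h

AUC = 341.2 mg/L·h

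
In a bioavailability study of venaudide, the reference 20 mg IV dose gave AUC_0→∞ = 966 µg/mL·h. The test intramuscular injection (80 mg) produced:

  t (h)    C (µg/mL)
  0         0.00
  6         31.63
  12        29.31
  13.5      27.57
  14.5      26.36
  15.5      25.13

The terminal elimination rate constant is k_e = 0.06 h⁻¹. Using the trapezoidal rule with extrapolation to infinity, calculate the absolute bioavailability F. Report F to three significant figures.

Trapezoidal AUC_0→15.5 (intramuscular injection):
  [0→6]: (0.00+31.63)/2 × 6 = 94.89
  [6→12]: (31.63+29.31)/2 × 6 = 182.82
  [12→13.5]: (29.31+27.57)/2 × 1.5 = 42.66
  [13.5→14.5]: (27.57+26.36)/2 × 1 = 26.965
  [14.5→15.5]: (26.36+25.13)/2 × 1 = 25.745
  Sum = 373.08 µg/mL·h
Tail: C_last/k_e = 25.13/0.06 = 418.833
AUC_0→∞ (intramuscular injection) = 373.08 + 418.833 = 791.913 µg/mL·h
F = (AUC_ev/D_ev)/(AUC_iv/D_iv) = (791.913/80)/(966/20) = 9.8989125/48.3 = 0.2049

F = 0.205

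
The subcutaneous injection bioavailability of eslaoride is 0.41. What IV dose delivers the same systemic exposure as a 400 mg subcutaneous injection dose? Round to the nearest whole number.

Systemic exposure from an extravascular dose = F × D_ev, so the equivalent IV dose is F × D_ev.
D_iv = F × D_ev = 0.41 × 400 = 164 mg

D_iv = 164 mg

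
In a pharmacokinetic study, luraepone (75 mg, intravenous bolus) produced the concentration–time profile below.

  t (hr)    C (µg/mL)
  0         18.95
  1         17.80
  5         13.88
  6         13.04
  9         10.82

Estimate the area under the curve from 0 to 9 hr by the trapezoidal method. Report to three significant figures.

Trapezoidal AUC_0→9:
  [0→1]: (18.95+17.80)/2 × 1 = 18.375
  [1→5]: (17.80+13.88)/2 × 4 = 63.36
  [5→6]: (13.88+13.04)/2 × 1 = 13.46
  [6→9]: (13.04+10.82)/2 × 3 = 35.79
  Sum = 130.985 µg/mL·hr

AUC = 131 µg/mL·hr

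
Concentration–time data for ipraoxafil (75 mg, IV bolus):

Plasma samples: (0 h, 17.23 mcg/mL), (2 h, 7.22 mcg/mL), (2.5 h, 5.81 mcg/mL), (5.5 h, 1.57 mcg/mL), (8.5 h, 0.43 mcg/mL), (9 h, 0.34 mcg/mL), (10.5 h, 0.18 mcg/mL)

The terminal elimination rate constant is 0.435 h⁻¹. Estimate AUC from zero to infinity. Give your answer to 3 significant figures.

Trapezoidal AUC_0→10.5:
  [0→2]: (17.23+7.22)/2 × 2 = 24.45
  [2→2.5]: (7.22+5.81)/2 × 0.5 = 3.2575
  [2.5→5.5]: (5.81+1.57)/2 × 3 = 11.07
  [5.5→8.5]: (1.57+0.43)/2 × 3 = 3.0
  [8.5→9]: (0.43+0.34)/2 × 0.5 = 0.1925
  [9→10.5]: (0.34+0.18)/2 × 1.5 = 0.39
  Sum = 42.36 mcg/mL·h
Extrapolated tail: C_last / k_e = 0.18 / 0.435 = 0.414
AUC_0→∞ = 42.36 + 0.414 = 42.774 mcg/mL·h

AUC = 42.8 mcg/mL·h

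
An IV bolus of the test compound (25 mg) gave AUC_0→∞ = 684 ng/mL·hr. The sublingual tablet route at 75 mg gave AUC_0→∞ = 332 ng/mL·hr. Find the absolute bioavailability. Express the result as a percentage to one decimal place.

F = 16.2%

F = (AUC_ev / D_ev) / (AUC_iv / D_iv)
  = (332/75) / (684/25)
  = 4.42667 / 27.36 = 0.1618
  = 16.18%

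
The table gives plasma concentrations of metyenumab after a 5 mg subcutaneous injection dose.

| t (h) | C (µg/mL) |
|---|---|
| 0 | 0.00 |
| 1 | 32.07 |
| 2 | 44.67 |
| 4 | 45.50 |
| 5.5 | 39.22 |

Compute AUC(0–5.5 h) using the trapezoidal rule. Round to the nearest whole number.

Trapezoidal AUC_0→5.5:
  [0→1]: (0.00+32.07)/2 × 1 = 16.035
  [1→2]: (32.07+44.67)/2 × 1 = 38.37
  [2→4]: (44.67+45.50)/2 × 2 = 90.17
  [4→5.5]: (45.50+39.22)/2 × 1.5 = 63.54
  Sum = 208.115 µg/mL·h

AUC = 208 µg/mL·h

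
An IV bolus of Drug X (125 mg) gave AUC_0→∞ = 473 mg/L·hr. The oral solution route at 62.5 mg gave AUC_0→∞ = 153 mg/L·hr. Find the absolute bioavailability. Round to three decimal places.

F = (AUC_ev / D_ev) / (AUC_iv / D_iv)
  = (153/62.5) / (473/125)
  = 2.448 / 3.784 = 0.6469

F = 0.647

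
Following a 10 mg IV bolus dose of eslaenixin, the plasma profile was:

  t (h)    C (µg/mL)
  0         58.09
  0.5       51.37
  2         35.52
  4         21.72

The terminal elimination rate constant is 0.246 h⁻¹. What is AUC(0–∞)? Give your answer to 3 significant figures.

Trapezoidal AUC_0→4:
  [0→0.5]: (58.09+51.37)/2 × 0.5 = 27.365
  [0.5→2]: (51.37+35.52)/2 × 1.5 = 65.1675
  [2→4]: (35.52+21.72)/2 × 2 = 57.24
  Sum = 149.7725 µg/mL·h
Extrapolated tail: C_last / k_e = 21.72 / 0.246 = 88.293
AUC_0→∞ = 149.7725 + 88.293 = 238.0655 µg/mL·h

AUC = 238 µg/mL·h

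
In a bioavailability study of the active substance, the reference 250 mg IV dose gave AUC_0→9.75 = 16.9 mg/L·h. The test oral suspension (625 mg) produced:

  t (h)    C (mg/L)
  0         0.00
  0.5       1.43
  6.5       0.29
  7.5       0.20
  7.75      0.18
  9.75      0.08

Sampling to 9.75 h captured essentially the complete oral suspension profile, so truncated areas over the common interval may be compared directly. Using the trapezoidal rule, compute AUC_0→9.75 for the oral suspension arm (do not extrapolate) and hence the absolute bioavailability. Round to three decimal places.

Trapezoidal AUC_0→9.75 (oral suspension):
  [0→0.5]: (0.00+1.43)/2 × 0.5 = 0.3575
  [0.5→6.5]: (1.43+0.29)/2 × 6 = 5.16
  [6.5→7.5]: (0.29+0.20)/2 × 1 = 0.245
  [7.5→7.75]: (0.20+0.18)/2 × 0.25 = 0.0475
  [7.75→9.75]: (0.18+0.08)/2 × 2 = 0.26
  Sum = 6.07 mg/L·h
F = (AUC_ev/D_ev)/(AUC_iv/D_iv) = (6.07/625)/(16.9/250) = 0.009712/0.0676 = 0.1437

F = 0.144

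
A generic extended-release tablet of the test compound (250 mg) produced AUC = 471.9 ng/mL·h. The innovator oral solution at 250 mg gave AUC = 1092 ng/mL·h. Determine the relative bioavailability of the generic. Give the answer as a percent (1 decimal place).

F_rel = 43.2%

F_rel = (AUC_test/D_test) / (AUC_ref/D_ref)
      = (471.9/250) / (1092/250)
      = 1.8876 / 4.368 = 0.4321 = 43.21%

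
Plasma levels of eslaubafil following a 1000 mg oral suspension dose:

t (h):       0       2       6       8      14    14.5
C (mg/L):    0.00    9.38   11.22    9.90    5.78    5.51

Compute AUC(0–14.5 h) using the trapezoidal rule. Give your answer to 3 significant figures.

AUC = 122 mg/L·h

Trapezoidal AUC_0→14.5:
  [0→2]: (0.00+9.38)/2 × 2 = 9.38
  [2→6]: (9.38+11.22)/2 × 4 = 41.2
  [6→8]: (11.22+9.90)/2 × 2 = 21.12
  [8→14]: (9.90+5.78)/2 × 6 = 47.04
  [14→14.5]: (5.78+5.51)/2 × 0.5 = 2.8225
  Sum = 121.5625 mg/L·h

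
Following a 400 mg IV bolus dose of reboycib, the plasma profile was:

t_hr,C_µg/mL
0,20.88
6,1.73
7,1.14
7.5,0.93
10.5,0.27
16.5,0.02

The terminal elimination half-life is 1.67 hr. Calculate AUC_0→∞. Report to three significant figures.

Trapezoidal AUC_0→16.5:
  [0→6]: (20.88+1.73)/2 × 6 = 67.83
  [6→7]: (1.73+1.14)/2 × 1 = 1.435
  [7→7.5]: (1.14+0.93)/2 × 0.5 = 0.5175
  [7.5→10.5]: (0.93+0.27)/2 × 3 = 1.8
  [10.5→16.5]: (0.27+0.02)/2 × 6 = 0.87
  Sum = 72.4525 µg/mL·hr
k_e = ln2 / t½ = 0.693147 / 1.67 = 0.4151 hr^-1
Extrapolated tail: C_last / k_e = 0.02 / 0.4151 = 0.048
AUC_0→∞ = 72.4525 + 0.048 = 72.5005 µg/mL·hr

AUC = 72.5 µg/mL·hr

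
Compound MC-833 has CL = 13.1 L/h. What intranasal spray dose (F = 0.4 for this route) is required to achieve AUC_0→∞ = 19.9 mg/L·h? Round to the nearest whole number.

Dose = CL × AUC_0→∞ / F
     = 13.1 × 19.9 / 0.4 = 651.725 mg

Dose = 652 mg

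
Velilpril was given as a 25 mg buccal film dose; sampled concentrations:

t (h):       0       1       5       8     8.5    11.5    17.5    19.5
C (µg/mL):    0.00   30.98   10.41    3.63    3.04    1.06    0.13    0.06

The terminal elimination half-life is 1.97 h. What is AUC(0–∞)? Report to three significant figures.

Trapezoidal AUC_0→19.5:
  [0→1]: (0.00+30.98)/2 × 1 = 15.49
  [1→5]: (30.98+10.41)/2 × 4 = 82.78
  [5→8]: (10.41+3.63)/2 × 3 = 21.06
  [8→8.5]: (3.63+3.04)/2 × 0.5 = 1.6675
  [8.5→11.5]: (3.04+1.06)/2 × 3 = 6.15
  [11.5→17.5]: (1.06+0.13)/2 × 6 = 3.57
  [17.5→19.5]: (0.13+0.06)/2 × 2 = 0.19
  Sum = 130.9075 µg/mL·h
k_e = ln2 / t½ = 0.693147 / 1.97 = 0.3519 h^-1
Extrapolated tail: C_last / k_e = 0.06 / 0.3519 = 0.171
AUC_0→∞ = 130.9075 + 0.171 = 131.0785 µg/mL·h

AUC = 131 µg/mL·h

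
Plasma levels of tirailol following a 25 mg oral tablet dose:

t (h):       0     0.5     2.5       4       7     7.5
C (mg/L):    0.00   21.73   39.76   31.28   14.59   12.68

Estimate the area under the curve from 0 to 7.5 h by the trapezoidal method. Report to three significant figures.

Trapezoidal AUC_0→7.5:
  [0→0.5]: (0.00+21.73)/2 × 0.5 = 5.4325
  [0.5→2.5]: (21.73+39.76)/2 × 2 = 61.49
  [2.5→4]: (39.76+31.28)/2 × 1.5 = 53.28
  [4→7]: (31.28+14.59)/2 × 3 = 68.805
  [7→7.5]: (14.59+12.68)/2 × 0.5 = 6.8175
  Sum = 195.825 mg/L·h

AUC = 196 mg/L·h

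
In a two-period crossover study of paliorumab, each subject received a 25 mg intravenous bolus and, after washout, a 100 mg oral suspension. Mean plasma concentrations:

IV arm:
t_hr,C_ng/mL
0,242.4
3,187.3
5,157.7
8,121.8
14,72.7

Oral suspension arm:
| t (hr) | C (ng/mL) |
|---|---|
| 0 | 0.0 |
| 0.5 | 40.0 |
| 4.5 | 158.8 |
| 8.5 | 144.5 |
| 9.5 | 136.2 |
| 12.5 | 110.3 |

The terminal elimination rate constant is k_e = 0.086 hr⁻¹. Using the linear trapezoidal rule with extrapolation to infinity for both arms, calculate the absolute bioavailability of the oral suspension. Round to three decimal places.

Trapezoidal AUC_0→14 (IV):
  [0→3]: (242.4+187.3)/2 × 3 = 644.55
  [3→5]: (187.3+157.7)/2 × 2 = 345.0
  [5→8]: (157.7+121.8)/2 × 3 = 419.25
  [8→14]: (121.8+72.7)/2 × 6 = 583.5
  Sum = 1992.3 ng/mL·hr
IV tail: 72.7/0.086 = 845.349; AUC_iv,0→∞ = 1992.3 + 845.349 = 2837.649 ng/mL·hr
Trapezoidal AUC_0→12.5 (oral suspension):
  [0→0.5]: (0.0+40.0)/2 × 0.5 = 10.0
  [0.5→4.5]: (40.0+158.8)/2 × 4 = 397.6
  [4.5→8.5]: (158.8+144.5)/2 × 4 = 606.6
  [8.5→9.5]: (144.5+136.2)/2 × 1 = 140.35
  [9.5→12.5]: (136.2+110.3)/2 × 3 = 369.75
  Sum = 1524.3 ng/mL·hr
oral suspension tail: 110.3/0.086 = 1282.558; AUC_ev,0→∞ = 1524.3 + 1282.558 = 2806.858 ng/mL·hr
F = (AUC_ev/D_ev)/(AUC_iv/D_iv) = (2806.858/100)/(2837.649/25) = 28.06858/113.50596 = 0.2473

F = 0.247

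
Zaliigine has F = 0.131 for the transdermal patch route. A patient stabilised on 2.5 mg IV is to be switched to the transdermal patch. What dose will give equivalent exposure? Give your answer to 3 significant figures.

D_transdermal = 19.1 mg

For equal systemic exposure: F × D_ev = D_iv
D_ev = D_iv / F = 2.5 / 0.131 = 19.084 mg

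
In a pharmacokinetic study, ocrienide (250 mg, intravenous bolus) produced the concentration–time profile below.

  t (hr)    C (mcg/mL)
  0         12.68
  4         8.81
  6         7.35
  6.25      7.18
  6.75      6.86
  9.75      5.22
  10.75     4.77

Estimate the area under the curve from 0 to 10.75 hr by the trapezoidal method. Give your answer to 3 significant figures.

Trapezoidal AUC_0→10.75:
  [0→4]: (12.68+8.81)/2 × 4 = 42.98
  [4→6]: (8.81+7.35)/2 × 2 = 16.16
  [6→6.25]: (7.35+7.18)/2 × 0.25 = 1.81625
  [6.25→6.75]: (7.18+6.86)/2 × 0.5 = 3.51
  [6.75→9.75]: (6.86+5.22)/2 × 3 = 18.12
  [9.75→10.75]: (5.22+4.77)/2 × 1 = 4.995
  Sum = 87.58125 mcg/mL·hr

AUC = 87.6 mcg/mL·hr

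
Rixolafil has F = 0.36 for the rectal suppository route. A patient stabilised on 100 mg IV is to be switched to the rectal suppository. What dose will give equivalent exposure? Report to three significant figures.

For equal systemic exposure: F × D_ev = D_iv
D_ev = D_iv / F = 100 / 0.36 = 277.778 mg

D_rectal = 278 mg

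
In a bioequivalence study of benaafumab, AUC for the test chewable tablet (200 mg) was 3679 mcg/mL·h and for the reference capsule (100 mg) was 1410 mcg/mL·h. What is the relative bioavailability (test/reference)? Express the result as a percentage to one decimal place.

F_rel = 130.5%

F_rel = (AUC_test/D_test) / (AUC_ref/D_ref)
      = (3679/200) / (1410/100)
      = 18.395 / 14.1 = 1.3046 = 130.46%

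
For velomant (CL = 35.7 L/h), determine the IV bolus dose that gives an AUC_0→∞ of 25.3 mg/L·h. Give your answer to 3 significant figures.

Dose = 903 mg

Dose_iv = CL × AUC_0→∞
     = 35.7 × 25.3 = 903.21 mg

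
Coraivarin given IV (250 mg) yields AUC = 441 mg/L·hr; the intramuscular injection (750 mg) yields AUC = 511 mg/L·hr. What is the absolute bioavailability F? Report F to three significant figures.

F = (AUC_ev / D_ev) / (AUC_iv / D_iv)
  = (511/750) / (441/250)
  = 0.681333 / 1.764 = 0.3862

F = 0.386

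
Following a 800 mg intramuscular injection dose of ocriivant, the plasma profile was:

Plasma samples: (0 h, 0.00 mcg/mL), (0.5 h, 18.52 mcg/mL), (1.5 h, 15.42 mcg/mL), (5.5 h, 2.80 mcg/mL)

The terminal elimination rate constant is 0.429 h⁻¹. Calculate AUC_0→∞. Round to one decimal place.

Trapezoidal AUC_0→5.5:
  [0→0.5]: (0.00+18.52)/2 × 0.5 = 4.63
  [0.5→1.5]: (18.52+15.42)/2 × 1 = 16.97
  [1.5→5.5]: (15.42+2.80)/2 × 4 = 36.44
  Sum = 58.04 mcg/mL·h
Extrapolated tail: C_last / k_e = 2.80 / 0.429 = 6.527
AUC_0→∞ = 58.04 + 6.527 = 64.567 mcg/mL·h

AUC = 64.6 mcg/mL·h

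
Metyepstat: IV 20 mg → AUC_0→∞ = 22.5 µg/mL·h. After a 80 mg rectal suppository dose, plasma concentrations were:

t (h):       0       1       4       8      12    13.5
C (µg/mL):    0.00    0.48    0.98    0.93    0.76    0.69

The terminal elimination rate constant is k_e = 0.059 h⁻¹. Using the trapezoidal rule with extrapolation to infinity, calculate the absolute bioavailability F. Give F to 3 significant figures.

Trapezoidal AUC_0→13.5 (rectal suppository):
  [0→1]: (0.00+0.48)/2 × 1 = 0.24
  [1→4]: (0.48+0.98)/2 × 3 = 2.19
  [4→8]: (0.98+0.93)/2 × 4 = 3.82
  [8→12]: (0.93+0.76)/2 × 4 = 3.38
  [12→13.5]: (0.76+0.69)/2 × 1.5 = 1.0875
  Sum = 10.7175 µg/mL·h
Tail: C_last/k_e = 0.69/0.059 = 11.695
AUC_0→∞ (rectal suppository) = 10.7175 + 11.695 = 22.4125 µg/mL·h
F = (AUC_ev/D_ev)/(AUC_iv/D_iv) = (22.4125/80)/(22.5/20) = 0.28015625/1.125 = 0.2490

F = 0.249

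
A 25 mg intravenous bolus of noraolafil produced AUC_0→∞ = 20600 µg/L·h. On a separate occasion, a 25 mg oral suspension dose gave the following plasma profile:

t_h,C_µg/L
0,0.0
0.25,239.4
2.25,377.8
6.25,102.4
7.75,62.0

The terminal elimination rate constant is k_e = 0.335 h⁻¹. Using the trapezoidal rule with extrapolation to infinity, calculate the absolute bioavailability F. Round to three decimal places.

Trapezoidal AUC_0→7.75 (oral suspension):
  [0→0.25]: (0.0+239.4)/2 × 0.25 = 29.925
  [0.25→2.25]: (239.4+377.8)/2 × 2 = 617.2
  [2.25→6.25]: (377.8+102.4)/2 × 4 = 960.4
  [6.25→7.75]: (102.4+62.0)/2 × 1.5 = 123.3
  Sum = 1730.825 µg/L·h
Tail: C_last/k_e = 62.0/0.335 = 185.075
AUC_0→∞ (oral suspension) = 1730.825 + 185.075 = 1915.9 µg/L·h
F = (AUC_ev/D_ev)/(AUC_iv/D_iv) = (1915.9/25)/(20600/25) = 76.636/824 = 0.0930

F = 0.093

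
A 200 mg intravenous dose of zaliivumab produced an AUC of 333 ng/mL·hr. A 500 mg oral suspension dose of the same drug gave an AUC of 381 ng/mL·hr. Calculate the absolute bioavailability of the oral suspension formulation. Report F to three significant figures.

F = 0.458

F = (AUC_ev / D_ev) / (AUC_iv / D_iv)
  = (381/500) / (333/200)
  = 0.762 / 1.665 = 0.4577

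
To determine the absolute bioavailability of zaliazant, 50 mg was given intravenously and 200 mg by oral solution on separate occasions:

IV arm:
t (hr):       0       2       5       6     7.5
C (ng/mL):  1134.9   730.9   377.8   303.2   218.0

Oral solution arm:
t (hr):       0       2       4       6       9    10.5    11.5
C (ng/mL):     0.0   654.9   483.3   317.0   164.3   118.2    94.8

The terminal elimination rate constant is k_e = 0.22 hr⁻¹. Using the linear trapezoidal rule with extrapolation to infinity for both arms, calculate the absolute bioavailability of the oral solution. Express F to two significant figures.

F = 0.19

Trapezoidal AUC_0→7.5 (IV):
  [0→2]: (1134.9+730.9)/2 × 2 = 1865.8
  [2→5]: (730.9+377.8)/2 × 3 = 1663.05
  [5→6]: (377.8+303.2)/2 × 1 = 340.5
  [6→7.5]: (303.2+218.0)/2 × 1.5 = 390.9
  Sum = 4260.25 ng/mL·hr
IV tail: 218.0/0.22 = 990.909; AUC_iv,0→∞ = 4260.25 + 990.909 = 5251.159 ng/mL·hr
Trapezoidal AUC_0→11.5 (oral solution):
  [0→2]: (0.0+654.9)/2 × 2 = 654.9
  [2→4]: (654.9+483.3)/2 × 2 = 1138.2
  [4→6]: (483.3+317.0)/2 × 2 = 800.3
  [6→9]: (317.0+164.3)/2 × 3 = 721.95
  [9→10.5]: (164.3+118.2)/2 × 1.5 = 211.875
  [10.5→11.5]: (118.2+94.8)/2 × 1 = 106.5
  Sum = 3633.725 ng/mL·hr
oral solution tail: 94.8/0.22 = 430.909; AUC_ev,0→∞ = 3633.725 + 430.909 = 4064.634 ng/mL·hr
F = (AUC_ev/D_ev)/(AUC_iv/D_iv) = (4064.634/200)/(5251.159/50) = 20.32317/105.02318 = 0.1935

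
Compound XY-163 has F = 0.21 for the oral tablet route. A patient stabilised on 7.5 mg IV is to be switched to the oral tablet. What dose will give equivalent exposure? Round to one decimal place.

D_oral = 35.7 mg

For equal systemic exposure: F × D_ev = D_iv
D_ev = D_iv / F = 7.5 / 0.21 = 35.7143 mg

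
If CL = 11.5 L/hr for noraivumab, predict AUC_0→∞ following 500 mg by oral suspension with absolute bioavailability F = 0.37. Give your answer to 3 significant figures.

AUC = 16.1 mg/L·hr

AUC_0→∞ = F × Dose / CL
        = 0.37 × 500 / 11.5 = 16.087 mg/L·hr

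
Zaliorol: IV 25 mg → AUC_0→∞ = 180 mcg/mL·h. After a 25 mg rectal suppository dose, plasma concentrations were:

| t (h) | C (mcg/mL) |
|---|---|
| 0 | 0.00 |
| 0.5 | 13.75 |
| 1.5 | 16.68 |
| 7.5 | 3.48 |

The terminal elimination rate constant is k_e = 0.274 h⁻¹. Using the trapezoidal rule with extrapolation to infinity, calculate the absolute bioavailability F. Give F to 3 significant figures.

Trapezoidal AUC_0→7.5 (rectal suppository):
  [0→0.5]: (0.00+13.75)/2 × 0.5 = 3.4375
  [0.5→1.5]: (13.75+16.68)/2 × 1 = 15.215
  [1.5→7.5]: (16.68+3.48)/2 × 6 = 60.48
  Sum = 79.1325 mcg/mL·h
Tail: C_last/k_e = 3.48/0.274 = 12.701
AUC_0→∞ (rectal suppository) = 79.1325 + 12.701 = 91.8335 mcg/mL·h
F = (AUC_ev/D_ev)/(AUC_iv/D_iv) = (91.8335/25)/(180/25) = 3.67334/7.2 = 0.5102

F = 0.510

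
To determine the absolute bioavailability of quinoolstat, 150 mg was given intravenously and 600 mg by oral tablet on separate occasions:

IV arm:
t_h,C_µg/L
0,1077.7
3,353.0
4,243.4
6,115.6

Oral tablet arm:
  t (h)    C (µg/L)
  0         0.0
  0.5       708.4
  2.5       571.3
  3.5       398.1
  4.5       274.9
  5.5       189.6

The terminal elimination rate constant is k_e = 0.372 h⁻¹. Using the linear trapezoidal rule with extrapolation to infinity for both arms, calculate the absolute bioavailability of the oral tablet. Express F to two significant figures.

Trapezoidal AUC_0→6 (IV):
  [0→3]: (1077.7+353.0)/2 × 3 = 2146.05
  [3→4]: (353.0+243.4)/2 × 1 = 298.2
  [4→6]: (243.4+115.6)/2 × 2 = 359.0
  Sum = 2803.25 µg/L·h
IV tail: 115.6/0.372 = 310.753; AUC_iv,0→∞ = 2803.25 + 310.753 = 3114.003 µg/L·h
Trapezoidal AUC_0→5.5 (oral tablet):
  [0→0.5]: (0.0+708.4)/2 × 0.5 = 177.1
  [0.5→2.5]: (708.4+571.3)/2 × 2 = 1279.7
  [2.5→3.5]: (571.3+398.1)/2 × 1 = 484.7
  [3.5→4.5]: (398.1+274.9)/2 × 1 = 336.5
  [4.5→5.5]: (274.9+189.6)/2 × 1 = 232.25
  Sum = 2510.25 µg/L·h
oral tablet tail: 189.6/0.372 = 509.677; AUC_ev,0→∞ = 2510.25 + 509.677 = 3019.927 µg/L·h
F = (AUC_ev/D_ev)/(AUC_iv/D_iv) = (3019.927/600)/(3114.003/150) = 5.03321/20.76002 = 0.2424

F = 0.24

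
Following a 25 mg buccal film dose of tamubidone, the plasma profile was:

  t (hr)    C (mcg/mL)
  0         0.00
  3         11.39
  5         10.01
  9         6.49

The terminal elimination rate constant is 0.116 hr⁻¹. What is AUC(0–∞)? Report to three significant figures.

AUC = 127 mcg/mL·hr

Trapezoidal AUC_0→9:
  [0→3]: (0.00+11.39)/2 × 3 = 17.085
  [3→5]: (11.39+10.01)/2 × 2 = 21.4
  [5→9]: (10.01+6.49)/2 × 4 = 33.0
  Sum = 71.485 mcg/mL·hr
Extrapolated tail: C_last / k_e = 6.49 / 0.116 = 55.948
AUC_0→∞ = 71.485 + 55.948 = 127.433 mcg/mL·hr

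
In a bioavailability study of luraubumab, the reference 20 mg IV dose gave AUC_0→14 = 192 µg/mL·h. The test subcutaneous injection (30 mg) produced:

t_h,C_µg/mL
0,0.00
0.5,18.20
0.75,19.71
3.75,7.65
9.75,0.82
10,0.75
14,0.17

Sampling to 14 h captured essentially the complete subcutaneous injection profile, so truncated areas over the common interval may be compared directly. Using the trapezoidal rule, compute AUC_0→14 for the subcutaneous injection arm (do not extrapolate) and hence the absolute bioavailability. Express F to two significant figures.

Trapezoidal AUC_0→14 (subcutaneous injection):
  [0→0.5]: (0.00+18.20)/2 × 0.5 = 4.55
  [0.5→0.75]: (18.20+19.71)/2 × 0.25 = 4.73875
  [0.75→3.75]: (19.71+7.65)/2 × 3 = 41.04
  [3.75→9.75]: (7.65+0.82)/2 × 6 = 25.41
  [9.75→10]: (0.82+0.75)/2 × 0.25 = 0.19625
  [10→14]: (0.75+0.17)/2 × 4 = 1.84
  Sum = 77.775 µg/mL·h
F = (AUC_ev/D_ev)/(AUC_iv/D_iv) = (77.775/30)/(192/20) = 2.5925/9.6 = 0.2701

F = 0.27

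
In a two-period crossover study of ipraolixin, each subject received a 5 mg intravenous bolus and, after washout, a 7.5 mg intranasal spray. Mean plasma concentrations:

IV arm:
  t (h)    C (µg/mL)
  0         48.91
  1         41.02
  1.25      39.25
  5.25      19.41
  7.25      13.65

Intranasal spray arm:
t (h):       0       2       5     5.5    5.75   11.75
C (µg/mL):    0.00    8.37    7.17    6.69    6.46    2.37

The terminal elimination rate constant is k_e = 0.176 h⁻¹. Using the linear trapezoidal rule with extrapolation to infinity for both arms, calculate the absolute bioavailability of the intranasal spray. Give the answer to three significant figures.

F = 0.181

Trapezoidal AUC_0→7.25 (IV):
  [0→1]: (48.91+41.02)/2 × 1 = 44.965
  [1→1.25]: (41.02+39.25)/2 × 0.25 = 10.03375
  [1.25→5.25]: (39.25+19.41)/2 × 4 = 117.32
  [5.25→7.25]: (19.41+13.65)/2 × 2 = 33.06
  Sum = 205.37875 µg/mL·h
IV tail: 13.65/0.176 = 77.557; AUC_iv,0→∞ = 205.37875 + 77.557 = 282.93575 µg/mL·h
Trapezoidal AUC_0→11.75 (intranasal spray):
  [0→2]: (0.00+8.37)/2 × 2 = 8.37
  [2→5]: (8.37+7.17)/2 × 3 = 23.31
  [5→5.5]: (7.17+6.69)/2 × 0.5 = 3.465
  [5.5→5.75]: (6.69+6.46)/2 × 0.25 = 1.64375
  [5.75→11.75]: (6.46+2.37)/2 × 6 = 26.49
  Sum = 63.27875 µg/mL·h
intranasal spray tail: 2.37/0.176 = 13.466; AUC_ev,0→∞ = 63.27875 + 13.466 = 76.74475 µg/mL·h
F = (AUC_ev/D_ev)/(AUC_iv/D_iv) = (76.74475/7.5)/(282.93575/5) = 10.2326/56.58715 = 0.1808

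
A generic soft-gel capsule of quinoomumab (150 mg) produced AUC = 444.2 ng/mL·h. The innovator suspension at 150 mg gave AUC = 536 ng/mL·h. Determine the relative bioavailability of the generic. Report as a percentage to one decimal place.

F_rel = (AUC_test/D_test) / (AUC_ref/D_ref)
      = (444.2/150) / (536/150)
      = 2.96133 / 3.57333 = 0.8287 = 82.87%

F_rel = 82.9%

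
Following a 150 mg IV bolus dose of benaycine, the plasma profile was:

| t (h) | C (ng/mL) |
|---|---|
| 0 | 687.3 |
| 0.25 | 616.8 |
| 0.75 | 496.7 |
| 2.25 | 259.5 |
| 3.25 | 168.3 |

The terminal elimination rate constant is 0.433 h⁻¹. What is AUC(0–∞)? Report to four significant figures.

AUC = 1611 ng/mL·h

Trapezoidal AUC_0→3.25:
  [0→0.25]: (687.3+616.8)/2 × 0.25 = 163.0125
  [0.25→0.75]: (616.8+496.7)/2 × 0.5 = 278.375
  [0.75→2.25]: (496.7+259.5)/2 × 1.5 = 567.15
  [2.25→3.25]: (259.5+168.3)/2 × 1 = 213.9
  Sum = 1222.4375 ng/mL·h
Extrapolated tail: C_last / k_e = 168.3 / 0.433 = 388.684
AUC_0→∞ = 1222.4375 + 388.684 = 1611.1215 ng/mL·h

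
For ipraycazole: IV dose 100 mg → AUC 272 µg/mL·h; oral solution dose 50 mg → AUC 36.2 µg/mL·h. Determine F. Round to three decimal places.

F = 0.266

F = (AUC_ev / D_ev) / (AUC_iv / D_iv)
  = (36.2/50) / (272/100)
  = 0.724 / 2.72 = 0.2662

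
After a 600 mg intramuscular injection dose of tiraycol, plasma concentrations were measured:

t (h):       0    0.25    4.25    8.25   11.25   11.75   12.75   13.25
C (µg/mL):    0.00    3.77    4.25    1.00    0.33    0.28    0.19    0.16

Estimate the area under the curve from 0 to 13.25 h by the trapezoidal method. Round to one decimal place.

AUC = 29.5 µg/mL·h

Trapezoidal AUC_0→13.25:
  [0→0.25]: (0.00+3.77)/2 × 0.25 = 0.47125
  [0.25→4.25]: (3.77+4.25)/2 × 4 = 16.04
  [4.25→8.25]: (4.25+1.00)/2 × 4 = 10.5
  [8.25→11.25]: (1.00+0.33)/2 × 3 = 1.995
  [11.25→11.75]: (0.33+0.28)/2 × 0.5 = 0.1525
  [11.75→12.75]: (0.28+0.19)/2 × 1 = 0.235
  [12.75→13.25]: (0.19+0.16)/2 × 0.5 = 0.0875
  Sum = 29.48125 µg/mL·h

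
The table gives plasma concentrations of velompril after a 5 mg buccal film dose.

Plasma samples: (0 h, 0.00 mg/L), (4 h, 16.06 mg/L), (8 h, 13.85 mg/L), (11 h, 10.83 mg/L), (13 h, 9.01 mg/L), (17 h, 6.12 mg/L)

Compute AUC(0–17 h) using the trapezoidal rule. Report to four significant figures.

Trapezoidal AUC_0→17:
  [0→4]: (0.00+16.06)/2 × 4 = 32.12
  [4→8]: (16.06+13.85)/2 × 4 = 59.82
  [8→11]: (13.85+10.83)/2 × 3 = 37.02
  [11→13]: (10.83+9.01)/2 × 2 = 19.84
  [13→17]: (9.01+6.12)/2 × 4 = 30.26
  Sum = 179.06 mg/L·h

AUC = 179.1 mg/L·h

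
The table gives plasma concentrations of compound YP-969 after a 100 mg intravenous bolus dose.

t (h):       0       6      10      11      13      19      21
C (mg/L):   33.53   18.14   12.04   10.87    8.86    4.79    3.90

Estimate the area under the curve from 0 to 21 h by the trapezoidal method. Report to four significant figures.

Trapezoidal AUC_0→21:
  [0→6]: (33.53+18.14)/2 × 6 = 155.01
  [6→10]: (18.14+12.04)/2 × 4 = 60.36
  [10→11]: (12.04+10.87)/2 × 1 = 11.455
  [11→13]: (10.87+8.86)/2 × 2 = 19.73
  [13→19]: (8.86+4.79)/2 × 6 = 40.95
  [19→21]: (4.79+3.90)/2 × 2 = 8.69
  Sum = 296.195 mg/L·h

AUC = 296.2 mg/L·h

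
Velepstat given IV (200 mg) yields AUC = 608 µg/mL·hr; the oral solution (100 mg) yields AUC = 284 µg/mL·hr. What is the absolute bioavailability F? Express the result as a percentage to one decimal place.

F = (AUC_ev / D_ev) / (AUC_iv / D_iv)
  = (284/100) / (608/200)
  = 2.84 / 3.04 = 0.9342
  = 93.42%

F = 93.4%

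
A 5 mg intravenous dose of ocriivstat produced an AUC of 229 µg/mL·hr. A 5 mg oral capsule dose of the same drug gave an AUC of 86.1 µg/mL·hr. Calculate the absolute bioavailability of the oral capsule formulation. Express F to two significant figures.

F = (AUC_ev / D_ev) / (AUC_iv / D_iv)
  = (86.1/5) / (229/5)
  = 17.22 / 45.8 = 0.3760

F = 0.38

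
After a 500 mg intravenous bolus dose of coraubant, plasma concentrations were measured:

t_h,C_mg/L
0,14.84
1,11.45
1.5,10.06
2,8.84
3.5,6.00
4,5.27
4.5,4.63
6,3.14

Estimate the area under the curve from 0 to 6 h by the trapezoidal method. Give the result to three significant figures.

Trapezoidal AUC_0→6:
  [0→1]: (14.84+11.45)/2 × 1 = 13.145
  [1→1.5]: (11.45+10.06)/2 × 0.5 = 5.3775
  [1.5→2]: (10.06+8.84)/2 × 0.5 = 4.725
  [2→3.5]: (8.84+6.00)/2 × 1.5 = 11.13
  [3.5→4]: (6.00+5.27)/2 × 0.5 = 2.8175
  [4→4.5]: (5.27+4.63)/2 × 0.5 = 2.475
  [4.5→6]: (4.63+3.14)/2 × 1.5 = 5.8275
  Sum = 45.4975 mg/L·h

AUC = 45.5 mg/L·h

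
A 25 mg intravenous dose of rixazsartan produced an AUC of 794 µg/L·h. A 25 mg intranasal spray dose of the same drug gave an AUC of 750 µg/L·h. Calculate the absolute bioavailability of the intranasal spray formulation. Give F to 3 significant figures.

F = (AUC_ev / D_ev) / (AUC_iv / D_iv)
  = (750/25) / (794/25)
  = 30 / 31.76 = 0.9446

F = 0.945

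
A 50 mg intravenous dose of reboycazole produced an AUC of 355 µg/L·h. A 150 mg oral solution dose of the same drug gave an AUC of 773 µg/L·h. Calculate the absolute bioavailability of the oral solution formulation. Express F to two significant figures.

F = (AUC_ev / D_ev) / (AUC_iv / D_iv)
  = (773/150) / (355/50)
  = 5.15333 / 7.1 = 0.7258

F = 0.73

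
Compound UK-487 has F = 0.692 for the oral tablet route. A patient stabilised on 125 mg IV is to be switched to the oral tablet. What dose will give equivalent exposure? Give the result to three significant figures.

D_oral = 181 mg

For equal systemic exposure: F × D_ev = D_iv
D_ev = D_iv / F = 125 / 0.692 = 180.636 mg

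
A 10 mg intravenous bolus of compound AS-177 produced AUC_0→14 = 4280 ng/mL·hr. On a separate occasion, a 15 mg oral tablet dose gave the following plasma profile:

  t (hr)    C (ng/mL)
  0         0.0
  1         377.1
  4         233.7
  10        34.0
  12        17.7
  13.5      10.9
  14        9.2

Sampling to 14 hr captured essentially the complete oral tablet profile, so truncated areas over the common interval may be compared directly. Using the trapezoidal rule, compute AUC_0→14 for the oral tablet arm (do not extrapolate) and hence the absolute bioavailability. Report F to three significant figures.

F = 0.309

Trapezoidal AUC_0→14 (oral tablet):
  [0→1]: (0.0+377.1)/2 × 1 = 188.55
  [1→4]: (377.1+233.7)/2 × 3 = 916.2
  [4→10]: (233.7+34.0)/2 × 6 = 803.1
  [10→12]: (34.0+17.7)/2 × 2 = 51.7
  [12→13.5]: (17.7+10.9)/2 × 1.5 = 21.45
  [13.5→14]: (10.9+9.2)/2 × 0.5 = 5.025
  Sum = 1986.025 ng/mL·hr
F = (AUC_ev/D_ev)/(AUC_iv/D_iv) = (1986.025/15)/(4280/10) = 132.402/428 = 0.3094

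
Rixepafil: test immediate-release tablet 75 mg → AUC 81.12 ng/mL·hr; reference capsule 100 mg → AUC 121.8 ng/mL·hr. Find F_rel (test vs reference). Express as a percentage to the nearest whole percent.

F_rel = (AUC_test/D_test) / (AUC_ref/D_ref)
      = (81.12/75) / (121.8/100)
      = 1.0816 / 1.218 = 0.8880 = 88.80%

F_rel = 89%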